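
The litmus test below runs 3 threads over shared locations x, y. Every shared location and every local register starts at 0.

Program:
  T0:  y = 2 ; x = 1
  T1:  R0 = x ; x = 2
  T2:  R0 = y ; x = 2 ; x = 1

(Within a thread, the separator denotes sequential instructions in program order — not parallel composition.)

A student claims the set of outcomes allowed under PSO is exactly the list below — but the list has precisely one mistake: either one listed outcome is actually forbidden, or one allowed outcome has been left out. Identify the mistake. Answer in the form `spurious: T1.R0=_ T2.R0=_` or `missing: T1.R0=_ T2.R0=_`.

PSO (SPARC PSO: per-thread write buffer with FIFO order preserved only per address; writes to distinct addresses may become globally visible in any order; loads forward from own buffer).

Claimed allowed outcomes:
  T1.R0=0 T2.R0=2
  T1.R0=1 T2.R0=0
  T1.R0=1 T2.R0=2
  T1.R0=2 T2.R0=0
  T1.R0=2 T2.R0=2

outcome vector order: (T1.R0,T2.R0)
under PSO → (0,0), (0,2), (1,0), (1,2), (2,0), (2,2)
PSO∖claimed = {(0,0)}

missing: T1.R0=0 T2.R0=0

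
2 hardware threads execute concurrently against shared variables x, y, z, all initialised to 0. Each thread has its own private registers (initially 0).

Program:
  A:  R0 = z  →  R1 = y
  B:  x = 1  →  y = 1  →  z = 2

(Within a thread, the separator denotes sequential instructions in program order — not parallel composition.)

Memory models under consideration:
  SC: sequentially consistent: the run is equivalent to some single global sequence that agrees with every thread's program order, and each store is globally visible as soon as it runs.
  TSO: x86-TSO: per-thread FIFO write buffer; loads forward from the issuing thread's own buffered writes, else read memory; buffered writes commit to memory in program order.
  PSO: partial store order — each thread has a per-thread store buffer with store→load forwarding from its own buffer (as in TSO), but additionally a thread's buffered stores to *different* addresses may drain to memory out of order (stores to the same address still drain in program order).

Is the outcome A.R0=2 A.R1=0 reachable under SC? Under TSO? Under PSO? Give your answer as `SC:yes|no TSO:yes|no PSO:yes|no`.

outcome vector order: (A.R0,A.R1)
SC (3): 00 01 21
TSO (3): 00 01 21
PSO (4): 00 01 20 21
target 20 ∈ {PSO}

SC:no TSO:no PSO:yes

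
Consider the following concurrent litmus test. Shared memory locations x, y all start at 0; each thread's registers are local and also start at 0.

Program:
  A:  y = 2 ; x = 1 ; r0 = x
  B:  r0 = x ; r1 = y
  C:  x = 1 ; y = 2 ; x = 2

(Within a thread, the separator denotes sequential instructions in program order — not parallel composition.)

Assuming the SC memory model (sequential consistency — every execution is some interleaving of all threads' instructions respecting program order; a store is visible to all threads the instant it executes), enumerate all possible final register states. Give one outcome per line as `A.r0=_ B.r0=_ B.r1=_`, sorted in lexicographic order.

outcome vector order: (A.r0,B.r0,B.r1)
|SC outcomes| = 10

A.r0=1 B.r0=0 B.r1=0
A.r0=1 B.r0=0 B.r1=2
A.r0=1 B.r0=1 B.r1=0
A.r0=1 B.r0=1 B.r1=2
A.r0=1 B.r0=2 B.r1=2
A.r0=2 B.r0=0 B.r1=0
A.r0=2 B.r0=0 B.r1=2
A.r0=2 B.r0=1 B.r1=0
A.r0=2 B.r0=1 B.r1=2
A.r0=2 B.r0=2 B.r1=2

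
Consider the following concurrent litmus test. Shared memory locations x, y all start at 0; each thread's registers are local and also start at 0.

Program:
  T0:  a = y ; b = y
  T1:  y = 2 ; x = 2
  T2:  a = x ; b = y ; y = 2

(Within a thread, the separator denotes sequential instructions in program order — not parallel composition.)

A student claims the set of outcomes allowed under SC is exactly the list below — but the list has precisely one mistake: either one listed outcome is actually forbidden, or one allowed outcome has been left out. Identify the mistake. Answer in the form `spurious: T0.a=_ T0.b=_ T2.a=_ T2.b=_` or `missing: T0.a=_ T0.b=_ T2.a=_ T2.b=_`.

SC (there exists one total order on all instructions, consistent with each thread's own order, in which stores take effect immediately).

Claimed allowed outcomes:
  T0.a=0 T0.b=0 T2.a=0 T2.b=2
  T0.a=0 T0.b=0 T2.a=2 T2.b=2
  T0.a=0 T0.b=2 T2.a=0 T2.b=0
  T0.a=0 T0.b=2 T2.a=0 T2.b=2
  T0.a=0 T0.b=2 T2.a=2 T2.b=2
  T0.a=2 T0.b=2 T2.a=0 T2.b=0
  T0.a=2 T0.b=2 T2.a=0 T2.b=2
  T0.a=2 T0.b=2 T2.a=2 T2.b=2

missing: T0.a=0 T0.b=0 T2.a=0 T2.b=0

outcome vector order: (T0.a,T0.b,T2.a,T2.b)
SC: 9 outcomes — {<0 0 0 0>; <0 0 0 2>; <0 0 2 2>; <0 2 0 0>; <0 2 0 2>; <0 2 2 2>; <2 2 0 0>; <2 2 0 2>; <2 2 2 2>}
SC∖claimed = {<0 0 0 0>}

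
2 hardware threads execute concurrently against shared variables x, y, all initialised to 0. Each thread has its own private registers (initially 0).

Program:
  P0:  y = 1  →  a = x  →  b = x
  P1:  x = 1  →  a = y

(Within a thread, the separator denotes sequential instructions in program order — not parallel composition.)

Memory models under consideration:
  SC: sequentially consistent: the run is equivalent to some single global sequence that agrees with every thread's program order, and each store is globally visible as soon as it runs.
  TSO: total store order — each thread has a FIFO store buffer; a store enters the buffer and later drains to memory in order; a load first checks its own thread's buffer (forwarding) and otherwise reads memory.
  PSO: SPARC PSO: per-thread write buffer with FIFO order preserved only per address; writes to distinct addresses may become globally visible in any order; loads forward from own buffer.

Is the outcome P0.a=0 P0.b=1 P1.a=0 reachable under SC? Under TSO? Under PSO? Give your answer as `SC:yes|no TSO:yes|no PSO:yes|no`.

outcome vector order: (P0.a,P0.b,P1.a)
SC (4): (0,0,1); (0,1,1); (1,1,0); (1,1,1)
TSO (6): (0,0,0); (0,0,1); (0,1,0); (0,1,1); (1,1,0); (1,1,1)
PSO (6): (0,0,0); (0,0,1); (0,1,0); (0,1,1); (1,1,0); (1,1,1)
target (0,1,0) ∈ {TSO,PSO}

SC:no TSO:yes PSO:yes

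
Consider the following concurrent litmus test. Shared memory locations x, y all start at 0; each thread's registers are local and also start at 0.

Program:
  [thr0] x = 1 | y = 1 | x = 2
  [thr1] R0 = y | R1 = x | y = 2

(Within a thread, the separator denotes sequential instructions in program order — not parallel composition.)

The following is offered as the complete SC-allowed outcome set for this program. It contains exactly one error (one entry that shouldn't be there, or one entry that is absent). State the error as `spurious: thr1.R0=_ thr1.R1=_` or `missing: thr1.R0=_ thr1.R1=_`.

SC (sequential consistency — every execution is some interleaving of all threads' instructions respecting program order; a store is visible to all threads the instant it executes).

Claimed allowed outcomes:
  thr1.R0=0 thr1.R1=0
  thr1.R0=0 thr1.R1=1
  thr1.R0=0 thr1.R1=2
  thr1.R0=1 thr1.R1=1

outcome vector order: (thr1.R0,thr1.R1)
[SC] allowed = {00 01 02 11 12}
SC∖claimed = {12}

missing: thr1.R0=1 thr1.R1=2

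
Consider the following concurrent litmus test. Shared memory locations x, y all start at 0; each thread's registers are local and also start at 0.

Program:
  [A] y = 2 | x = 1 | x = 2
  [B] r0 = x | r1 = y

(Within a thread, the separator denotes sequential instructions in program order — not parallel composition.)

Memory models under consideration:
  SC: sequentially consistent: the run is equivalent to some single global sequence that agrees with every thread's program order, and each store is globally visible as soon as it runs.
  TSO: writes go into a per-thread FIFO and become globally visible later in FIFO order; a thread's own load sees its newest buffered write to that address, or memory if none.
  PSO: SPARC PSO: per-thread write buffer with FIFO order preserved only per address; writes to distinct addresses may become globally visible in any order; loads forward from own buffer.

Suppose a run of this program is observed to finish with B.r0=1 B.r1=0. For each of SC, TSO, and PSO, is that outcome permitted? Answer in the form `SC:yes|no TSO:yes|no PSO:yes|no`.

SC:no TSO:no PSO:yes

outcome vector order: (B.r0,B.r1)
SC: 4 outcomes — {(0,0); (0,2); (1,2); (2,2)}
TSO: 4 outcomes — {(0,0); (0,2); (1,2); (2,2)}
PSO: 6 outcomes — {(0,0); (0,2); (1,0); (1,2); (2,0); (2,2)}
target (1,0) ∈ {PSO}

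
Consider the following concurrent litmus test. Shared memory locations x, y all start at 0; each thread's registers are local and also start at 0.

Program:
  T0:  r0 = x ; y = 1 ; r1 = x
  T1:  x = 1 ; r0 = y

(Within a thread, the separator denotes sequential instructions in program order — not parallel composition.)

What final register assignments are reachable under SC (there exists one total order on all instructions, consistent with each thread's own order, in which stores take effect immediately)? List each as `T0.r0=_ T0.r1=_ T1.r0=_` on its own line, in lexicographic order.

T0.r0=0 T0.r1=0 T1.r0=1
T0.r0=0 T0.r1=1 T1.r0=0
T0.r0=0 T0.r1=1 T1.r0=1
T0.r0=1 T0.r1=1 T1.r0=0
T0.r0=1 T0.r1=1 T1.r0=1

outcome vector order: (T0.r0,T0.r1,T1.r0)
|SC outcomes| = 5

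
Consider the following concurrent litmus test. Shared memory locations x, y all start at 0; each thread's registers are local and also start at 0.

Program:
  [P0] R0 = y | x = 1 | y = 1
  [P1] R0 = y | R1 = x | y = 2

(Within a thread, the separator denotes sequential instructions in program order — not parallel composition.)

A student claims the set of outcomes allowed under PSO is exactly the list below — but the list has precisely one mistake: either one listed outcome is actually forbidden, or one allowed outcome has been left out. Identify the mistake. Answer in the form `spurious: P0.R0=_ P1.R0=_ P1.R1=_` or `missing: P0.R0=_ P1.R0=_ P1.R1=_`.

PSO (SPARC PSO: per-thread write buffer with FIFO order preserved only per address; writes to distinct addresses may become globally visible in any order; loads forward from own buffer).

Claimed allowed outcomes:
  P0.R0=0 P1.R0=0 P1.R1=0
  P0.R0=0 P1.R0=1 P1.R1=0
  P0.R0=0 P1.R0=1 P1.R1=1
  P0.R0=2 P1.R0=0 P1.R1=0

missing: P0.R0=0 P1.R0=0 P1.R1=1

outcome vector order: (P0.R0,P1.R0,P1.R1)
PSO: 5 outcomes — {<0 0 0> <0 0 1> <0 1 0> <0 1 1> <2 0 0>}
PSO∖claimed = {<0 0 1>}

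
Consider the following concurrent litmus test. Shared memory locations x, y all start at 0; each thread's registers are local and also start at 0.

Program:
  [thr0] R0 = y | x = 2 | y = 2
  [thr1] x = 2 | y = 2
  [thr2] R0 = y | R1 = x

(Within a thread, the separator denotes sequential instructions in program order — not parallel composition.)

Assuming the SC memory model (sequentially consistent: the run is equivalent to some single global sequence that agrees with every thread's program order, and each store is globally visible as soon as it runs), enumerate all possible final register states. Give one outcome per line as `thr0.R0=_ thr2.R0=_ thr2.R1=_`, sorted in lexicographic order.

thr0.R0=0 thr2.R0=0 thr2.R1=0
thr0.R0=0 thr2.R0=0 thr2.R1=2
thr0.R0=0 thr2.R0=2 thr2.R1=2
thr0.R0=2 thr2.R0=0 thr2.R1=0
thr0.R0=2 thr2.R0=0 thr2.R1=2
thr0.R0=2 thr2.R0=2 thr2.R1=2

outcome vector order: (thr0.R0,thr2.R0,thr2.R1)
|SC outcomes| = 6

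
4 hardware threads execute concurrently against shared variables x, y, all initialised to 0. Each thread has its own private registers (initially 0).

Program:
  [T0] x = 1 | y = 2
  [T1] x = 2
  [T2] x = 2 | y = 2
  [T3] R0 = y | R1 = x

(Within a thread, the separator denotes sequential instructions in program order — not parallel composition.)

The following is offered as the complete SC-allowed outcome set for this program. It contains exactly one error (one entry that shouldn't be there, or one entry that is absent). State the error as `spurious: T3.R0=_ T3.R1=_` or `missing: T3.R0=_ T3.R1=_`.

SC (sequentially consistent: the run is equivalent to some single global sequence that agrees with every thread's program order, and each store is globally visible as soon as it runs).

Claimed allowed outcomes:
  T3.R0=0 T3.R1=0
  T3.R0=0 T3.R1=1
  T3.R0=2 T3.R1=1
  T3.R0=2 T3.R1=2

missing: T3.R0=0 T3.R1=2

outcome vector order: (T3.R0,T3.R1)
[SC] allowed = {0/0, 0/1, 0/2, 2/1, 2/2}
SC∖claimed = {0/2}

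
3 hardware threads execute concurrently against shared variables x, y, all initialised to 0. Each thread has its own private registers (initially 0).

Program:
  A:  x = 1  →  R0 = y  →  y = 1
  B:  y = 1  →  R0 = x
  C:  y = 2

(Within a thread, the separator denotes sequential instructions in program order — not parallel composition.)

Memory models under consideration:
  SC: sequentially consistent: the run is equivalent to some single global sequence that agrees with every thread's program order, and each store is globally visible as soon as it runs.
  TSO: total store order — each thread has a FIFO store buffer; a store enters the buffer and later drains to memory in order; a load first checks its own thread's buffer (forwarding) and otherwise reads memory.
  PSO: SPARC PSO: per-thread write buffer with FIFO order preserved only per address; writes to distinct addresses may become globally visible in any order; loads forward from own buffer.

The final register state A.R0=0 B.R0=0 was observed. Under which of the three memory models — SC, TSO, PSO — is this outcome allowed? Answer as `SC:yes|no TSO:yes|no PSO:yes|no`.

SC:no TSO:yes PSO:yes

outcome vector order: (A.R0,B.R0)
under SC → (0,1), (1,0), (1,1), (2,0), (2,1)
under TSO → (0,0), (0,1), (1,0), (1,1), (2,0), (2,1)
under PSO → (0,0), (0,1), (1,0), (1,1), (2,0), (2,1)
target (0,0) ∈ {TSO,PSO}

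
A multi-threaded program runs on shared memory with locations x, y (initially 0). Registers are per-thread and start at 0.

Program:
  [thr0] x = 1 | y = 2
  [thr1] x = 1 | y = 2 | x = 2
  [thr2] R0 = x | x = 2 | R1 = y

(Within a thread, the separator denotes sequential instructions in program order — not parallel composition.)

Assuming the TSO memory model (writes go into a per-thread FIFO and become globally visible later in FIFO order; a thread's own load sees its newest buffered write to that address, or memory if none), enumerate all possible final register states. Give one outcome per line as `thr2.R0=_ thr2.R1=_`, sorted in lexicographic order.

outcome vector order: (thr2.R0,thr2.R1)
|TSO outcomes| = 5

thr2.R0=0 thr2.R1=0
thr2.R0=0 thr2.R1=2
thr2.R0=1 thr2.R1=0
thr2.R0=1 thr2.R1=2
thr2.R0=2 thr2.R1=2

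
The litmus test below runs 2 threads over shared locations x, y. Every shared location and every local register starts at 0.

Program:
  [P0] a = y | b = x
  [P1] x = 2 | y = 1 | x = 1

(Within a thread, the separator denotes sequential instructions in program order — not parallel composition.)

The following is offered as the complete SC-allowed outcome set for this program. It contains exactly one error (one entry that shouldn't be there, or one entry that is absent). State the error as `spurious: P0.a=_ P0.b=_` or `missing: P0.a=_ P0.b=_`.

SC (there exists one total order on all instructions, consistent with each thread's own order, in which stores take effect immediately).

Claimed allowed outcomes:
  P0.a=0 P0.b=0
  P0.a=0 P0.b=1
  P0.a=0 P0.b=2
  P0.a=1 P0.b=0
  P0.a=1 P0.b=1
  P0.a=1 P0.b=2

outcome vector order: (P0.a,P0.b)
SC: 5 outcomes — {00 01 02 11 12}
claimed∖SC = {10}

spurious: P0.a=1 P0.b=0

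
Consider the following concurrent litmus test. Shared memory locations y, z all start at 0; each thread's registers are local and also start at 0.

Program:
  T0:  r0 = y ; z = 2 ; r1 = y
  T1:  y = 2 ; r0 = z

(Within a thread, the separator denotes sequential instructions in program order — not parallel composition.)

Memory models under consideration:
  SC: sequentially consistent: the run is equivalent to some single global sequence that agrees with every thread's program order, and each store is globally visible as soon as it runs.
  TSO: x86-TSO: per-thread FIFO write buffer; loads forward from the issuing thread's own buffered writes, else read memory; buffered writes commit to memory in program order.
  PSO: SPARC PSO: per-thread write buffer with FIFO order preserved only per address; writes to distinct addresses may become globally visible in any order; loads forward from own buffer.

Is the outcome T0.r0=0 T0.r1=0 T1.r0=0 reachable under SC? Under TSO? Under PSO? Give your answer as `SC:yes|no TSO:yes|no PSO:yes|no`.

SC:no TSO:yes PSO:yes

outcome vector order: (T0.r0,T0.r1,T1.r0)
under SC → 002 020 022 220 222
under TSO → 000 002 020 022 220 222
under PSO → 000 002 020 022 220 222
target 000 ∈ {TSO,PSO}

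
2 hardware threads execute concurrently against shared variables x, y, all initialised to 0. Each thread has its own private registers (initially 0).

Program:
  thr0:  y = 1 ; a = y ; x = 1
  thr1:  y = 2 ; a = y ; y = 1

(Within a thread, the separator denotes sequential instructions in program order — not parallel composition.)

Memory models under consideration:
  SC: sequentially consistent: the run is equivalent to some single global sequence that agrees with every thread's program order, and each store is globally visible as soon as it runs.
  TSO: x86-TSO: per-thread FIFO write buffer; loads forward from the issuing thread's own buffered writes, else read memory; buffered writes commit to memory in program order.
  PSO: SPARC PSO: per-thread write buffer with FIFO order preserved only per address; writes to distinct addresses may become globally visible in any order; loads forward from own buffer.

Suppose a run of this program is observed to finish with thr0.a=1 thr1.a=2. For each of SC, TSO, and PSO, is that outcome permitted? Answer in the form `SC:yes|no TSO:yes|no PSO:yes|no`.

SC:yes TSO:yes PSO:yes

outcome vector order: (thr0.a,thr1.a)
under SC → 11, 12, 22
under TSO → 11, 12, 22
under PSO → 11, 12, 22
target 12 ∈ {SC,TSO,PSO}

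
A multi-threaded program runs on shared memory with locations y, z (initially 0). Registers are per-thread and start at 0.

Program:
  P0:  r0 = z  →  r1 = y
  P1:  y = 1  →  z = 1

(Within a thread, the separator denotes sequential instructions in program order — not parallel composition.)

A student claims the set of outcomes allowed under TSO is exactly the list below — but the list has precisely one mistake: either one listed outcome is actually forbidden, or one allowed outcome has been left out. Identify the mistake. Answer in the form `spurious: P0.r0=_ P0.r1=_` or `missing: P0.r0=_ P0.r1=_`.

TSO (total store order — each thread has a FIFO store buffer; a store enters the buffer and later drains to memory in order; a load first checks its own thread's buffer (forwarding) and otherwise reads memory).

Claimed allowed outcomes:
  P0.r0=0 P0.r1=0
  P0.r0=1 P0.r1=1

outcome vector order: (P0.r0,P0.r1)
TSO: 3 outcomes — {0/0 0/1 1/1}
TSO∖claimed = {0/1}

missing: P0.r0=0 P0.r1=1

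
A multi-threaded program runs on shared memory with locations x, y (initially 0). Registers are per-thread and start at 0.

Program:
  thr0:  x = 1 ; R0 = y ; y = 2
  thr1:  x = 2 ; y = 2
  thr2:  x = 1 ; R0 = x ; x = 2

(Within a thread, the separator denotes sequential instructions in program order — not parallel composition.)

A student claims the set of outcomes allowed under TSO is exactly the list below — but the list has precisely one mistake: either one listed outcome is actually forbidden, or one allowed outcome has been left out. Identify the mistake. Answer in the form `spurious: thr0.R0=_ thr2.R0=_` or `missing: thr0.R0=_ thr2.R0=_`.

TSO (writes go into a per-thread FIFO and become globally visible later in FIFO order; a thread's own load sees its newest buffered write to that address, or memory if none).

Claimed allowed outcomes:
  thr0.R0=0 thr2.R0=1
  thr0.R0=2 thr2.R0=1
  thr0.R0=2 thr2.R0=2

outcome vector order: (thr0.R0,thr2.R0)
TSO: 4 outcomes — {0/1 0/2 2/1 2/2}
TSO∖claimed = {0/2}

missing: thr0.R0=0 thr2.R0=2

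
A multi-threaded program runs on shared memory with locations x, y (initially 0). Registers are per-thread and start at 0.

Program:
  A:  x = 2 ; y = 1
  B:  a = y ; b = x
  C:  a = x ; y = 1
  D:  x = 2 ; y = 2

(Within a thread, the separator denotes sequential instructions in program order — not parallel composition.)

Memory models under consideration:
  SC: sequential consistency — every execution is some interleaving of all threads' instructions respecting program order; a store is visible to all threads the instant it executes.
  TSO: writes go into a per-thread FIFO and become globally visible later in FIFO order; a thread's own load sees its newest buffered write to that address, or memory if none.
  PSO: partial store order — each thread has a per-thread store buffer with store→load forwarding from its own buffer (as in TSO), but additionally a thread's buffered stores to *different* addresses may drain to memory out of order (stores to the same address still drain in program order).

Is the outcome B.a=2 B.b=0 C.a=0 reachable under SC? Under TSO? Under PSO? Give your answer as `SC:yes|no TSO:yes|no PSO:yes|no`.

SC:no TSO:no PSO:yes

outcome vector order: (B.a,B.b,C.a)
under SC → 000 002 020 022 100 120 122 220 222
under TSO → 000 002 020 022 100 120 122 220 222
under PSO → 000 002 020 022 100 102 120 122 200 202 220 222
target 200 ∈ {PSO}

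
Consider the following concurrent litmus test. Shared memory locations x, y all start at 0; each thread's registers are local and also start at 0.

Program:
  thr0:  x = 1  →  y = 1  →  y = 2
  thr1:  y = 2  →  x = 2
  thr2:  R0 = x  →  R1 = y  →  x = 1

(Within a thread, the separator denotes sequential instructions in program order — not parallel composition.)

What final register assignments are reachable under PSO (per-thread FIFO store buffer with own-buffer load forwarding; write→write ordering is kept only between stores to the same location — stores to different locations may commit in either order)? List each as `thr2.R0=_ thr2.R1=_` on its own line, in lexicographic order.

outcome vector order: (thr2.R0,thr2.R1)
|PSO outcomes| = 9

thr2.R0=0 thr2.R1=0
thr2.R0=0 thr2.R1=1
thr2.R0=0 thr2.R1=2
thr2.R0=1 thr2.R1=0
thr2.R0=1 thr2.R1=1
thr2.R0=1 thr2.R1=2
thr2.R0=2 thr2.R1=0
thr2.R0=2 thr2.R1=1
thr2.R0=2 thr2.R1=2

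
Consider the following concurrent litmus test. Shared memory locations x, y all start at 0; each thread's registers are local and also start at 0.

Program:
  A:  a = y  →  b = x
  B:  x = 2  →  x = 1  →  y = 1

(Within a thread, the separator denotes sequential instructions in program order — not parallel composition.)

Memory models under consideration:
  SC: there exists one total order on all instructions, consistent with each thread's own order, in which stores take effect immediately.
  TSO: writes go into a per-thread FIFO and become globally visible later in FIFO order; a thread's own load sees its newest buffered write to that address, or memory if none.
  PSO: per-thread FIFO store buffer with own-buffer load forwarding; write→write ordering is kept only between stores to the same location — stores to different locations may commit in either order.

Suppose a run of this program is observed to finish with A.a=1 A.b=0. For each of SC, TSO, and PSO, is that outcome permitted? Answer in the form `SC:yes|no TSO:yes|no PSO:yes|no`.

SC:no TSO:no PSO:yes

outcome vector order: (A.a,A.b)
SC: 4 outcomes — {0/0; 0/1; 0/2; 1/1}
TSO: 4 outcomes — {0/0; 0/1; 0/2; 1/1}
PSO: 6 outcomes — {0/0; 0/1; 0/2; 1/0; 1/1; 1/2}
target 1/0 ∈ {PSO}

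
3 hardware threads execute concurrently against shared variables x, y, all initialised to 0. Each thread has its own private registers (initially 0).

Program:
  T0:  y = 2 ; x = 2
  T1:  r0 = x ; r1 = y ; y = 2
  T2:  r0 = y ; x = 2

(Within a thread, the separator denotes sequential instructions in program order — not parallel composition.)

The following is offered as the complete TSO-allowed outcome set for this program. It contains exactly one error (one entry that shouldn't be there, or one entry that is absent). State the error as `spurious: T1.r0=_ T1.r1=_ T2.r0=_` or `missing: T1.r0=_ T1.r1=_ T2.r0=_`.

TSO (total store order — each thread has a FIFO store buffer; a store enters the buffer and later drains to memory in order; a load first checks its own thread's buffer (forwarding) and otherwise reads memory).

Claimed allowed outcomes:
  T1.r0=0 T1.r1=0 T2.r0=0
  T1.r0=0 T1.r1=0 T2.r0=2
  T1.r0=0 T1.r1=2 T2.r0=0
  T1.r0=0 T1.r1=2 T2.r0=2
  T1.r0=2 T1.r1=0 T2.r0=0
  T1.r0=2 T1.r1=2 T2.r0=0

missing: T1.r0=2 T1.r1=2 T2.r0=2

outcome vector order: (T1.r0,T1.r1,T2.r0)
under TSO → 0/0/0 0/0/2 0/2/0 0/2/2 2/0/0 2/2/0 2/2/2
TSO∖claimed = {2/2/2}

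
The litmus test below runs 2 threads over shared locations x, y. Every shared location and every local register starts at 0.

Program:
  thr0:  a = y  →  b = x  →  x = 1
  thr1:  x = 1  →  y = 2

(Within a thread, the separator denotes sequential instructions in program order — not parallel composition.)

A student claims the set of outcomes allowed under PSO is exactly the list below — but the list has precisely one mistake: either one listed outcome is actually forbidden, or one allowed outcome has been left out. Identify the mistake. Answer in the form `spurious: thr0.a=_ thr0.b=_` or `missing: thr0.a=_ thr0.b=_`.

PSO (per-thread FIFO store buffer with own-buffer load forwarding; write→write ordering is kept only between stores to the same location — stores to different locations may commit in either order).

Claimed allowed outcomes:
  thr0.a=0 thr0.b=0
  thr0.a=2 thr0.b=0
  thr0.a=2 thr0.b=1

outcome vector order: (thr0.a,thr0.b)
PSO (4): (0,0); (0,1); (2,0); (2,1)
PSO∖claimed = {(0,1)}

missing: thr0.a=0 thr0.b=1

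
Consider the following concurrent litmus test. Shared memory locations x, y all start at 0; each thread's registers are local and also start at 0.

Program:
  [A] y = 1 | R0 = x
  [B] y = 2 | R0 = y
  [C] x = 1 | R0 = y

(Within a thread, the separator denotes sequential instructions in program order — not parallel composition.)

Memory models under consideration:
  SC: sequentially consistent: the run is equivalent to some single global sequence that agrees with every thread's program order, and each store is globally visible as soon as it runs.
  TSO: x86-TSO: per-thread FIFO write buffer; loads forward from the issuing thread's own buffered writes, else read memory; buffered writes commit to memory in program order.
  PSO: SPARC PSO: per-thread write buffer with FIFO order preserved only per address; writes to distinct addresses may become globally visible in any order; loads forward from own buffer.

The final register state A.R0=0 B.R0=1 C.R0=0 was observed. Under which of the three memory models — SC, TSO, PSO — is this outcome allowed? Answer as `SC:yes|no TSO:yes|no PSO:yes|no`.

SC:no TSO:yes PSO:yes

outcome vector order: (A.R0,B.R0,C.R0)
SC (9): (0,1,1); (0,2,1); (0,2,2); (1,1,0); (1,1,1); (1,1,2); (1,2,0); (1,2,1); (1,2,2)
TSO (12): (0,1,0); (0,1,1); (0,1,2); (0,2,0); (0,2,1); (0,2,2); (1,1,0); (1,1,1); (1,1,2); (1,2,0); (1,2,1); (1,2,2)
PSO (12): (0,1,0); (0,1,1); (0,1,2); (0,2,0); (0,2,1); (0,2,2); (1,1,0); (1,1,1); (1,1,2); (1,2,0); (1,2,1); (1,2,2)
target (0,1,0) ∈ {TSO,PSO}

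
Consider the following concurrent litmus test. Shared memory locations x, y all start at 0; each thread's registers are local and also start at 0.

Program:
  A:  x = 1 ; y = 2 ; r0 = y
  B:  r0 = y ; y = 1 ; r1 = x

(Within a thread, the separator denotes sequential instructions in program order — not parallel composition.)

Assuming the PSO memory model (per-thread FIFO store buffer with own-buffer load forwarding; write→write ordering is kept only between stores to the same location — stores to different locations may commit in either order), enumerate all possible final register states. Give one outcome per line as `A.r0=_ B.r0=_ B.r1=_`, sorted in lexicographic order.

outcome vector order: (A.r0,B.r0,B.r1)
|PSO outcomes| = 8

A.r0=1 B.r0=0 B.r1=0
A.r0=1 B.r0=0 B.r1=1
A.r0=1 B.r0=2 B.r1=0
A.r0=1 B.r0=2 B.r1=1
A.r0=2 B.r0=0 B.r1=0
A.r0=2 B.r0=0 B.r1=1
A.r0=2 B.r0=2 B.r1=0
A.r0=2 B.r0=2 B.r1=1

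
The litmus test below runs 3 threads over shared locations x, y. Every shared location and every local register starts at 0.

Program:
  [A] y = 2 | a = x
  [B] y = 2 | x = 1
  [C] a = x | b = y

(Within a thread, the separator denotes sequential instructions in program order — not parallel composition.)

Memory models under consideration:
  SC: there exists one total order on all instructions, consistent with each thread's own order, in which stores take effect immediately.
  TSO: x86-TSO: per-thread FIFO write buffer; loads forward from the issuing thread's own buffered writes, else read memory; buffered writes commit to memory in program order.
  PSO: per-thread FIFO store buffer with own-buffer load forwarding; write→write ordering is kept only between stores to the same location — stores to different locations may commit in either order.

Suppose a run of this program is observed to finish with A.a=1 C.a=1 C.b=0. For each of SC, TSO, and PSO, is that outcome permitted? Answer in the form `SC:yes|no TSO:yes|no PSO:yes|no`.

SC:no TSO:no PSO:yes

outcome vector order: (A.a,C.a,C.b)
SC: 6 outcomes — {000, 002, 012, 100, 102, 112}
TSO: 6 outcomes — {000, 002, 012, 100, 102, 112}
PSO: 8 outcomes — {000, 002, 010, 012, 100, 102, 110, 112}
target 110 ∈ {PSO}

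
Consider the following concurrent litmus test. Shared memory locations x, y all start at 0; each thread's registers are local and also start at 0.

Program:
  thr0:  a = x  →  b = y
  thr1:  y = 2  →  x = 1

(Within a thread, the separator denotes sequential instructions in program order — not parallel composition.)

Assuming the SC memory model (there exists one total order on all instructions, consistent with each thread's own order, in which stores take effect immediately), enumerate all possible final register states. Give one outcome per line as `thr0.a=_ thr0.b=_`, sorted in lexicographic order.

thr0.a=0 thr0.b=0
thr0.a=0 thr0.b=2
thr0.a=1 thr0.b=2

outcome vector order: (thr0.a,thr0.b)
|SC outcomes| = 3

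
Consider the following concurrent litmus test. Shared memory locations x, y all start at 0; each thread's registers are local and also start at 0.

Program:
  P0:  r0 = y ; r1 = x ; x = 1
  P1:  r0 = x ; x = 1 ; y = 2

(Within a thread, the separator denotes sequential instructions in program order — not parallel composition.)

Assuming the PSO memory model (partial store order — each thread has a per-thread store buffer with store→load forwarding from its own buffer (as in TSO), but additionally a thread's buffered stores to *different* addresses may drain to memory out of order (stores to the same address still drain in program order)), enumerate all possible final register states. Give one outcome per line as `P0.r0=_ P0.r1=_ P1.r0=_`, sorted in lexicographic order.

outcome vector order: (P0.r0,P0.r1,P1.r0)
|PSO outcomes| = 5

P0.r0=0 P0.r1=0 P1.r0=0
P0.r0=0 P0.r1=0 P1.r0=1
P0.r0=0 P0.r1=1 P1.r0=0
P0.r0=2 P0.r1=0 P1.r0=0
P0.r0=2 P0.r1=1 P1.r0=0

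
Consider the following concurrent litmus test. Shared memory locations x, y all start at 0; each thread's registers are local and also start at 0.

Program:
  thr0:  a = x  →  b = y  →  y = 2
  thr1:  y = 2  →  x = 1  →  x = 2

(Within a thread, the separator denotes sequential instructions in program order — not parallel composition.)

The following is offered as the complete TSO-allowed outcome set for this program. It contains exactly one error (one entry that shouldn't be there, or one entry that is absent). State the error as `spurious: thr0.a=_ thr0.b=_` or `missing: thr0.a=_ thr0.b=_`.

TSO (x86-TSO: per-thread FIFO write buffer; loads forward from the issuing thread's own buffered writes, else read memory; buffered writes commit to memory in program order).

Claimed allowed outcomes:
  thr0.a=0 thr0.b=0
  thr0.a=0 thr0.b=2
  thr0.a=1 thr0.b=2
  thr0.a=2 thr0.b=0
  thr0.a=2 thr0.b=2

spurious: thr0.a=2 thr0.b=0

outcome vector order: (thr0.a,thr0.b)
[TSO] allowed = {0/0, 0/2, 1/2, 2/2}
claimed∖TSO = {2/0}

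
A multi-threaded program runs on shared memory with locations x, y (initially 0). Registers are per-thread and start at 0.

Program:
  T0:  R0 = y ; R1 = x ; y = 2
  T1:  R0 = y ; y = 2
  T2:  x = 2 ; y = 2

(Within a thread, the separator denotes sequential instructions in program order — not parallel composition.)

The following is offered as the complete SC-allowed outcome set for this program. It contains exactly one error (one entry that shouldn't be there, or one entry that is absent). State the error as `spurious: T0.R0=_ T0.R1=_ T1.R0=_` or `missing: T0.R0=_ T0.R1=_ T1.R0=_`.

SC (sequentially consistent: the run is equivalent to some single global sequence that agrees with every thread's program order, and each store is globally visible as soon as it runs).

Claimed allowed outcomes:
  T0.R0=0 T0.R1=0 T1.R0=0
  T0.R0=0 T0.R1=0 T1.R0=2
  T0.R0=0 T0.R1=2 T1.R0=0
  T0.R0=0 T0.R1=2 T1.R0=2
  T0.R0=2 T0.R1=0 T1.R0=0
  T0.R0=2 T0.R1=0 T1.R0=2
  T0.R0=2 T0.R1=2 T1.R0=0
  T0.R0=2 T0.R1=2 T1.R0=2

outcome vector order: (T0.R0,T0.R1,T1.R0)
SC: 7 outcomes — {(0,0,0), (0,0,2), (0,2,0), (0,2,2), (2,0,0), (2,2,0), (2,2,2)}
claimed∖SC = {(2,0,2)}

spurious: T0.R0=2 T0.R1=0 T1.R0=2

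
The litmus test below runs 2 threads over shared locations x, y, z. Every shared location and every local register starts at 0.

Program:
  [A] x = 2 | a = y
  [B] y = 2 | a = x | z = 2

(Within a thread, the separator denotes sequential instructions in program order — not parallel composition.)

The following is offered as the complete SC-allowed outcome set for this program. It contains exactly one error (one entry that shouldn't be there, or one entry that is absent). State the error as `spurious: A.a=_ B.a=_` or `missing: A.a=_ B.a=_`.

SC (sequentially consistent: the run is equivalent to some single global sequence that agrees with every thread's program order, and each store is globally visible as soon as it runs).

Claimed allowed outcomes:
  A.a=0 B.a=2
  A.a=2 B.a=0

outcome vector order: (A.a,B.a)
SC: 3 outcomes — {0/2 2/0 2/2}
SC∖claimed = {2/2}

missing: A.a=2 B.a=2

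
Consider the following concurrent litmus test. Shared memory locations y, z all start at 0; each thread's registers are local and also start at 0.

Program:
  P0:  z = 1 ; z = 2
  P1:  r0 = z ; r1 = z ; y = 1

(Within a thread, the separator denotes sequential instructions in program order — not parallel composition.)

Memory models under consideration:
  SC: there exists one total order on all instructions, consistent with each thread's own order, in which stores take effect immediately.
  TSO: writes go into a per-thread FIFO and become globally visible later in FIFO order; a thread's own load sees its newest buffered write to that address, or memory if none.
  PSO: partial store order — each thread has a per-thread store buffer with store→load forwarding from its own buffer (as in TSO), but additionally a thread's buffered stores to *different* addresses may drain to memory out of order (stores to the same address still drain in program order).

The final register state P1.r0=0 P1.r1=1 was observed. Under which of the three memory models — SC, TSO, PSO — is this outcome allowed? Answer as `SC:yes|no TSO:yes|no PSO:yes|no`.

SC:yes TSO:yes PSO:yes

outcome vector order: (P1.r0,P1.r1)
under SC → 0/0 0/1 0/2 1/1 1/2 2/2
under TSO → 0/0 0/1 0/2 1/1 1/2 2/2
under PSO → 0/0 0/1 0/2 1/1 1/2 2/2
target 0/1 ∈ {SC,TSO,PSO}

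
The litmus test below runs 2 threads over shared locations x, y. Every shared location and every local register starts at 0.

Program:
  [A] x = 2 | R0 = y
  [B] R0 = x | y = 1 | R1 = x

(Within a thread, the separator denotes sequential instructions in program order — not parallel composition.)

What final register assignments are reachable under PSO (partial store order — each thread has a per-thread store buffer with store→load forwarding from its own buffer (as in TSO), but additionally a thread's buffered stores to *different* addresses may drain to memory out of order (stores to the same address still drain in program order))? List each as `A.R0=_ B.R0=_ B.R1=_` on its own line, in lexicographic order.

outcome vector order: (A.R0,B.R0,B.R1)
|PSO outcomes| = 6

A.R0=0 B.R0=0 B.R1=0
A.R0=0 B.R0=0 B.R1=2
A.R0=0 B.R0=2 B.R1=2
A.R0=1 B.R0=0 B.R1=0
A.R0=1 B.R0=0 B.R1=2
A.R0=1 B.R0=2 B.R1=2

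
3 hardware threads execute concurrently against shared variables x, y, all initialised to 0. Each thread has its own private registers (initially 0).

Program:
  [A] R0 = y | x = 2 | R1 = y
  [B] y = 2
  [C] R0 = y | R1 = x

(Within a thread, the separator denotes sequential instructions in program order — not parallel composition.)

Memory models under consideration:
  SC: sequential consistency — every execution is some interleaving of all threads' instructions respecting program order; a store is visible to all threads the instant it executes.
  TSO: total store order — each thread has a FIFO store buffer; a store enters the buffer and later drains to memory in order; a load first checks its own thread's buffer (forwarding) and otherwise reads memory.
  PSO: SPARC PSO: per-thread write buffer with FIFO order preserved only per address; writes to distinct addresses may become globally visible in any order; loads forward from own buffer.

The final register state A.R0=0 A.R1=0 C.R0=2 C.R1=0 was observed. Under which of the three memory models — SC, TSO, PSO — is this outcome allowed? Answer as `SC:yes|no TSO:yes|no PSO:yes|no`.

SC:no TSO:yes PSO:yes

outcome vector order: (A.R0,A.R1,C.R0,C.R1)
SC (11): 0000, 0002, 0022, 0200, 0202, 0220, 0222, 2200, 2202, 2220, 2222
TSO (12): 0000, 0002, 0020, 0022, 0200, 0202, 0220, 0222, 2200, 2202, 2220, 2222
PSO (12): 0000, 0002, 0020, 0022, 0200, 0202, 0220, 0222, 2200, 2202, 2220, 2222
target 0020 ∈ {TSO,PSO}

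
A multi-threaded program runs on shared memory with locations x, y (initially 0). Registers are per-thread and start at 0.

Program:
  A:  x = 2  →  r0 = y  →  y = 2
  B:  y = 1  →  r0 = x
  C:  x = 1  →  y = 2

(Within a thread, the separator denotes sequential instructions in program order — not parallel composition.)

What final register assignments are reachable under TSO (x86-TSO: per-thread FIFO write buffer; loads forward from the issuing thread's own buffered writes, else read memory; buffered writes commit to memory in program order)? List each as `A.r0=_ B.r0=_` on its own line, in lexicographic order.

A.r0=0 B.r0=0
A.r0=0 B.r0=1
A.r0=0 B.r0=2
A.r0=1 B.r0=0
A.r0=1 B.r0=1
A.r0=1 B.r0=2
A.r0=2 B.r0=0
A.r0=2 B.r0=1
A.r0=2 B.r0=2

outcome vector order: (A.r0,B.r0)
|TSO outcomes| = 9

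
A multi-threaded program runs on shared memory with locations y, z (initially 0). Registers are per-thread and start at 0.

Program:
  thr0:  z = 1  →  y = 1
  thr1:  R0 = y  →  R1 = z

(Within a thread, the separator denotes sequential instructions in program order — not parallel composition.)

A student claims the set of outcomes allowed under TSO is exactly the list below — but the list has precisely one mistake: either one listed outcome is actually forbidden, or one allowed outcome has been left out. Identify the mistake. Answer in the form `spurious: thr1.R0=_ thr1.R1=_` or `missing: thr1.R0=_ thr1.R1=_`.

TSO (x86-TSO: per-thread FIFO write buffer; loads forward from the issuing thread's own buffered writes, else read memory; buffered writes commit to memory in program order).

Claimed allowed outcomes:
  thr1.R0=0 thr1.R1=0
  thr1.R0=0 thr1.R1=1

outcome vector order: (thr1.R0,thr1.R1)
TSO: 3 outcomes — {<0 0>; <0 1>; <1 1>}
TSO∖claimed = {<1 1>}

missing: thr1.R0=1 thr1.R1=1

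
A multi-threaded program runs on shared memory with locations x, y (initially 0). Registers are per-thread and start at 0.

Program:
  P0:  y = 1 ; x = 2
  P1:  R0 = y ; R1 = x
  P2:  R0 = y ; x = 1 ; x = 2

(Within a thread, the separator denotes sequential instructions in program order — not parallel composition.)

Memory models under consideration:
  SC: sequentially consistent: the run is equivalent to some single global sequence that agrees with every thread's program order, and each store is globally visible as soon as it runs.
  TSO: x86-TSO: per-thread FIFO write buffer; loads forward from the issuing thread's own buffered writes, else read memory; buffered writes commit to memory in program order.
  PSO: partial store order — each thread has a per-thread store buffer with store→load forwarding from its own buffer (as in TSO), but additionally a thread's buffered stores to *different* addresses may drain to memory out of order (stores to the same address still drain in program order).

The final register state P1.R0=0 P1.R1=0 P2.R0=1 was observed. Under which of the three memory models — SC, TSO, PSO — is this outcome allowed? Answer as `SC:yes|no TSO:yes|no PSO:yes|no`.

SC:yes TSO:yes PSO:yes

outcome vector order: (P1.R0,P1.R1,P2.R0)
SC (12): <0 0 0>; <0 0 1>; <0 1 0>; <0 1 1>; <0 2 0>; <0 2 1>; <1 0 0>; <1 0 1>; <1 1 0>; <1 1 1>; <1 2 0>; <1 2 1>
TSO (12): <0 0 0>; <0 0 1>; <0 1 0>; <0 1 1>; <0 2 0>; <0 2 1>; <1 0 0>; <1 0 1>; <1 1 0>; <1 1 1>; <1 2 0>; <1 2 1>
PSO (12): <0 0 0>; <0 0 1>; <0 1 0>; <0 1 1>; <0 2 0>; <0 2 1>; <1 0 0>; <1 0 1>; <1 1 0>; <1 1 1>; <1 2 0>; <1 2 1>
target <0 0 1> ∈ {SC,TSO,PSO}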